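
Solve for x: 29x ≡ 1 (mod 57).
2

gcd(29, 57) = 1, so the inverse exists.
Extended Euclidean algorithm on (57, 29):
57 = 1 × 29 + 28  ⟹  28 = (1)·57 + (-1)·29
29 = 1 × 28 + 1  ⟹  1 = (-1)·57 + (2)·29
So (2)·29 ≡ 1 (mod 57), i.e. 29^(-1) ≡ 2 (mod 57).
Check: 29 × 2 = 58 ≡ 1 (mod 57)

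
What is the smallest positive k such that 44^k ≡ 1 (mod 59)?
58

59 is prime, so ord(44) divides φ(59) = 58.
Divisors of 58: 1, 2, 29, 58.
Repeated squaring: 44^1 ≡ 44, 44^2 ≡ 48, 44^4 ≡ 3, 44^8 ≡ 9, 44^16 ≡ 22, 44^32 ≡ 12 (mod 59).
Test 44^d mod 59 for each divisor d in increasing order:
44^1 ≡ 44
44^2 ≡ 48
44^29 = 44^16·44^8·44^4·44^1 ≡ 58
44^58 = 44^32·44^16·44^8·44^2 ≡ 1  ← first divisor giving 1
The order is 58.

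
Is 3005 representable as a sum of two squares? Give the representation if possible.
14² + 53² (a=14, b=53)

Factorization: 3005 = 5 × 601
By Fermat: n is sum of two squares iff every prime p ≡ 3 (mod 4) appears to even power.
All primes ≡ 3 (mod 4) appear to even power.
Search a = 0, 1, 2, … for 3005 - a² a perfect square: first hit at a = 14: 3005 - 196 = 2809 = 53².
3005 = 14² + 53² = 196 + 2809 ✓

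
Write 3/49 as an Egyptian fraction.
1/17 + 1/417 + 1/347361

Greedy algorithm:
3/49: ceiling(49/3) = 17, use 1/17
2/833: ceiling(833/2) = 417, use 1/417
1/347361: ceiling(347361/1) = 347361, use 1/347361
Result: 3/49 = 1/17 + 1/417 + 1/347361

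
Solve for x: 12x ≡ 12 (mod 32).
x ≡ 1 (mod 8)

gcd(12, 32) = 4, which divides 12, so solutions exist.
Divide through by 4: 3x ≡ 3 (mod 8).
Find 3^(-1) mod 8 by the extended Euclidean algorithm:
8 = 2 × 3 + 2  ⟹  2 = (1)·8 + (-2)·3
3 = 1 × 2 + 1  ⟹  1 = (-1)·8 + (3)·3
So (3)·3 ≡ 1 (mod 8), i.e. 3^(-1) ≡ 3 (mod 8).
x ≡ 3 × 3 = 9 ≡ 1 (mod 8).
Check: 12 × 1 = 12 ≡ 12 (mod 32).
x ≡ 1 (mod 8), giving 4 solutions mod 32.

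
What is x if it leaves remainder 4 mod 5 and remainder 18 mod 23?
64

Using Chinese Remainder Theorem:
M = 5 × 23 = 115
M1 = 23, M2 = 5
y1 = 23^(-1) mod 5 = 2
y2 = 5^(-1) mod 23 = 14
x = (4×23×2 + 18×5×14) mod 115 = 64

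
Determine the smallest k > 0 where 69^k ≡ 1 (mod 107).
53

107 is prime, so ord(69) divides φ(107) = 106.
Divisors of 106: 1, 2, 53, 106.
Repeated squaring: 69^1 ≡ 69, 69^2 ≡ 53, 69^4 ≡ 27, 69^8 ≡ 87, 69^16 ≡ 79, 69^32 ≡ 35, 69^64 ≡ 48 (mod 107).
Test 69^d mod 107 for each divisor d in increasing order:
69^1 ≡ 69
69^2 ≡ 53
69^53 = 69^32·69^16·69^4·69^1 ≡ 1  ← first divisor giving 1
The order is 53.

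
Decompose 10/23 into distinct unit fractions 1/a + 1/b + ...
1/3 + 1/10 + 1/690

Greedy algorithm:
10/23: ceiling(23/10) = 3, use 1/3
7/69: ceiling(69/7) = 10, use 1/10
1/690: ceiling(690/1) = 690, use 1/690
Result: 10/23 = 1/3 + 1/10 + 1/690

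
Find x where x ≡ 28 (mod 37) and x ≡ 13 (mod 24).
805

Using Chinese Remainder Theorem:
M = 37 × 24 = 888
M1 = 24, M2 = 37
y1 = 24^(-1) mod 37 = 17
y2 = 37^(-1) mod 24 = 13
x = (28×24×17 + 13×37×13) mod 888 = 805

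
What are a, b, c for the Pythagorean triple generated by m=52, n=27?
(1975, 2808, 3433)

Euclid's formula: a = m² - n², b = 2mn, c = m² + n²
m = 52, n = 27
a = 52² - 27² = 2704 - 729 = 1975
b = 2 × 52 × 27 = 2808
c = 52² + 27² = 2704 + 729 = 3433
Verification: 1975² + 2808² = 3900625 + 7884864 = 11785489 = 3433² ✓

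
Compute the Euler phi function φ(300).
80

300 = 2^2 × 3 × 5^2
φ(n) = n × ∏(1 - 1/p) for each prime p dividing n
φ(300) = 300 × (1 - 1/2) × (1 - 1/3) × (1 - 1/5) = 80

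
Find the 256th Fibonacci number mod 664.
163

Matrix identity: Q^n = [[F_(n+1), F_n], [F_n, F_(n-1)]] with Q = [[1,1],[1,0]].
n = 256 = 100000000₂. Square-and-multiply, entries mod 664:
Q^1 = [[1,1],[1,0]]
Q^2 = (Q^1)² = [[2,1],[1,1]]
Q^4 = (Q^2)² = [[5,3],[3,2]]
Q^8 = (Q^4)² = [[34,21],[21,13]]
Q^16 = (Q^8)² = [[269,323],[323,610]]
Q^32 = (Q^16)² = [[66,389],[389,341]]
Q^64 = (Q^32)² = [[301,291],[291,10]]
Q^128 = (Q^64)² = [[650,197],[197,453]]
Q^256 = (Q^128)² = [[493,163],[163,330]]
F_256 mod 664 = Q^256[0][1] = 163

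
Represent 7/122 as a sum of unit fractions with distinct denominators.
1/18 + 1/549

Greedy algorithm:
7/122: ceiling(122/7) = 18, use 1/18
1/549: ceiling(549/1) = 549, use 1/549
Result: 7/122 = 1/18 + 1/549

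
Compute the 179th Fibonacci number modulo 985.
941

Matrix identity: Q^n = [[F_(n+1), F_n], [F_n, F_(n-1)]] with Q = [[1,1],[1,0]].
n = 179 = 10110011₂. Square-and-multiply, entries mod 985:
Q^1 = [[1,1],[1,0]]
Q^2 = (Q^1)² = [[2,1],[1,1]]
Q^5 = (Q^2)²·Q = [[8,5],[5,3]]
Q^11 = (Q^5)²·Q = [[144,89],[89,55]]
Q^22 = (Q^11)² = [[92,966],[966,111]]
Q^44 = (Q^22)² = [[945,83],[83,862]]
Q^89 = (Q^44)²·Q = [[870,609],[609,261]]
Q^179 = (Q^89)²·Q = [[220,941],[941,264]]
F_179 mod 985 = Q^179[0][1] = 941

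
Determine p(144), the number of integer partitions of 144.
22540654445

p(n) counts ways to write n as a sum of positive integers (order ignored).
Euler's pentagonal recurrence: p(k) = p(k-1) + p(k-2) - p(k-5) - p(k-7) + p(k-12) + p(k-15) - ... (offsets j(3j∓1)/2, signs ++--, p(0)=1, p(<0)=0).
DP table for k = 0..143: p(0)=1, p(1)=1, p(2)=2, p(3)=3, p(4)=5, p(5)=7, p(6)=11, p(7)=15, p(8)=22, p(9)=30, p(10)=42, p(11)=56, p(12)=77, p(13)=101, p(14)=135, p(15)=176, p(16)=231, p(17)=297, p(18)=385, p(19)=490, p(20)=627, p(21)=792, p(22)=1002, p(23)=1255, p(24)=1575, p(25)=1958, p(26)=2436, p(27)=3010, p(28)=3718, p(29)=4565, p(30)=5604, p(31)=6842, p(32)=8349, p(33)=10143, p(34)=12310, p(35)=14883, p(36)=17977, p(37)=21637, p(38)=26015, p(39)=31185, p(40)=37338, p(41)=44583, p(42)=53174, p(43)=63261, p(44)=75175, p(45)=89134, p(46)=105558, p(47)=124754, p(48)=147273, p(49)=173525, p(50)=204226, p(51)=239943, p(52)=281589, p(53)=329931, p(54)=386155, p(55)=451276, p(56)=526823, p(57)=614154, p(58)=715220, p(59)=831820, p(60)=966467, p(61)=1121505, p(62)=1300156, p(63)=1505499, p(64)=1741630, p(65)=2012558, p(66)=2323520, p(67)=2679689, p(68)=3087735, p(69)=3554345, p(70)=4087968, p(71)=4697205, p(72)=5392783, p(73)=6185689, p(74)=7089500, p(75)=8118264, p(76)=9289091, p(77)=10619863, p(78)=12132164, p(79)=13848650, p(80)=15796476, p(81)=18004327, p(82)=20506255, p(83)=23338469, p(84)=26543660, p(85)=30167357, p(86)=34262962, p(87)=38887673, p(88)=44108109, p(89)=49995925, p(90)=56634173, p(91)=64112359, p(92)=72533807, p(93)=82010177, p(94)=92669720, p(95)=104651419, p(96)=118114304, p(97)=133230930, p(98)=150198136, p(99)=169229875, p(100)=190569292, p(101)=214481126, p(102)=241265379, p(103)=271248950, p(104)=304801365, p(105)=342325709, p(106)=384276336, p(107)=431149389, p(108)=483502844, p(109)=541946240, p(110)=607163746, p(111)=679903203, p(112)=761002156, p(113)=851376628, p(114)=952050665, p(115)=1064144451, p(116)=1188908248, p(117)=1327710076, p(118)=1482074143, p(119)=1653668665, p(120)=1844349560, p(121)=2056148051, p(122)=2291320912, p(123)=2552338241, p(124)=2841940500, p(125)=3163127352, p(126)=3519222692, p(127)=3913864295, p(128)=4351078600, p(129)=4835271870, p(130)=5371315400, p(131)=5964539504, p(132)=6620830889, p(133)=7346629512, p(134)=8149040695, p(135)=9035836076, p(136)=10015581680, p(137)=11097645016, p(138)=12292341831, p(139)=13610949895, p(140)=15065878135, p(141)=16670689208, p(142)=18440293320, p(143)=20390982757.
Final step: p(144) = p(143) + p(142) - p(139) - p(137) + p(132) + p(129) - p(122) - p(118) + p(109) + p(104) - p(93) - p(87) + p(74) + p(67) - p(52) - p(44) + p(27) + p(18)
= 20390982757 + 18440293320 - 13610949895 - 11097645016 + 6620830889 + 4835271870 - 2291320912 - 1482074143 + 541946240 + 304801365 - 82010177 - 38887673 + 7089500 + 2679689 - 281589 - 75175 + 3010 + 385
= 22540654445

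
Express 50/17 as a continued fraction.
[2; 1, 16]

Euclidean algorithm steps:
50 = 2 × 17 + 16
17 = 1 × 16 + 1
16 = 16 × 1 + 0
Continued fraction: [2; 1, 16]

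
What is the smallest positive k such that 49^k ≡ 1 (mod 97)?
48

97 is prime, so ord(49) divides φ(97) = 96.
Divisors of 96: 1, 2, 3, 4, 6, 8, 12, 16, 24, 32, 48, 96.
Repeated squaring: 49^1 ≡ 49, 49^2 ≡ 73, 49^4 ≡ 91, 49^8 ≡ 36, 49^16 ≡ 35, 49^32 ≡ 61, 49^64 ≡ 35 (mod 97).
Test 49^d mod 97 for each divisor d in increasing order:
49^1 ≡ 49
49^2 ≡ 73
49^3 = 49^2·49^1 ≡ 85
49^4 ≡ 91
49^6 = 49^4·49^2 ≡ 47
49^8 ≡ 36
49^12 = 49^8·49^4 ≡ 75
49^16 ≡ 35
49^24 = 49^16·49^8 ≡ 96
49^32 ≡ 61
49^48 = 49^32·49^16 ≡ 1  ← first divisor giving 1
The order is 48.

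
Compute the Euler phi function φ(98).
42

98 = 2 × 7^2
φ(n) = n × ∏(1 - 1/p) for each prime p dividing n
φ(98) = 98 × (1 - 1/2) × (1 - 1/7) = 42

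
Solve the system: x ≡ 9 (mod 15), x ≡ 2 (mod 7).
9

Using Chinese Remainder Theorem:
M = 15 × 7 = 105
M1 = 7, M2 = 15
y1 = 7^(-1) mod 15 = 13
y2 = 15^(-1) mod 7 = 1
x = (9×7×13 + 2×15×1) mod 105 = 9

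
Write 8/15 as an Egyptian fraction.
1/2 + 1/30

Greedy algorithm:
8/15: ceiling(15/8) = 2, use 1/2
1/30: ceiling(30/1) = 30, use 1/30
Result: 8/15 = 1/2 + 1/30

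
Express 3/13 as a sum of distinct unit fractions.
1/5 + 1/33 + 1/2145

Greedy algorithm:
3/13: ceiling(13/3) = 5, use 1/5
2/65: ceiling(65/2) = 33, use 1/33
1/2145: ceiling(2145/1) = 2145, use 1/2145
Result: 3/13 = 1/5 + 1/33 + 1/2145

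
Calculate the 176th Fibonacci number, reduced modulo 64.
37

Matrix identity: Q^n = [[F_(n+1), F_n], [F_n, F_(n-1)]] with Q = [[1,1],[1,0]].
n = 176 = 10110000₂. Square-and-multiply, entries mod 64:
Q^1 = [[1,1],[1,0]]
Q^2 = (Q^1)² = [[2,1],[1,1]]
Q^5 = (Q^2)²·Q = [[8,5],[5,3]]
Q^11 = (Q^5)²·Q = [[16,25],[25,55]]
Q^22 = (Q^11)² = [[49,47],[47,2]]
Q^44 = (Q^22)² = [[2,29],[29,37]]
Q^88 = (Q^44)² = [[13,43],[43,34]]
Q^176 = (Q^88)² = [[34,37],[37,61]]
F_176 mod 64 = Q^176[0][1] = 37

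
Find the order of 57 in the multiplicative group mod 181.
180

181 is prime, so ord(57) divides φ(181) = 180.
Divisors of 180: 1, 2, 3, 4, 5, 6, 9, 10, 12, 15, 18, 20, 30, 36, 45, 60, 90, 180.
Repeated squaring: 57^1 ≡ 57, 57^2 ≡ 172, 57^4 ≡ 81, 57^8 ≡ 45, 57^16 ≡ 34, 57^32 ≡ 70, 57^64 ≡ 13, 57^128 ≡ 169 (mod 181).
Test 57^d mod 181 for each divisor d in increasing order:
57^1 ≡ 57
57^2 ≡ 172
57^3 = 57^2·57^1 ≡ 30
57^4 ≡ 81
57^5 = 57^4·57^1 ≡ 92
57^6 = 57^4·57^2 ≡ 176
57^9 = 57^8·57^1 ≡ 31
57^10 = 57^8·57^2 ≡ 138
57^12 = 57^8·57^4 ≡ 25
57^15 = 57^8·57^4·57^2·57^1 ≡ 26
57^18 = 57^16·57^2 ≡ 56
57^20 = 57^16·57^4 ≡ 39
57^30 = 57^16·57^8·57^4·57^2 ≡ 133
57^36 = 57^32·57^4 ≡ 59
57^45 = 57^32·57^8·57^4·57^1 ≡ 19
57^60 = 57^32·57^16·57^8·57^4 ≡ 132
57^90 = 57^64·57^16·57^8·57^2 ≡ 180
57^180 = 57^128·57^32·57^16·57^4 ≡ 1  ← first divisor giving 1
The order is 180.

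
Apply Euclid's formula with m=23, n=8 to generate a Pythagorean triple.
(465, 368, 593)

Euclid's formula: a = m² - n², b = 2mn, c = m² + n²
m = 23, n = 8
a = 23² - 8² = 529 - 64 = 465
b = 2 × 23 × 8 = 368
c = 23² + 8² = 529 + 64 = 593
Verification: 465² + 368² = 216225 + 135424 = 351649 = 593² ✓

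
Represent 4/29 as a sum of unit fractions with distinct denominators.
1/8 + 1/78 + 1/9048

Greedy algorithm:
4/29: ceiling(29/4) = 8, use 1/8
3/232: ceiling(232/3) = 78, use 1/78
1/9048: ceiling(9048/1) = 9048, use 1/9048
Result: 4/29 = 1/8 + 1/78 + 1/9048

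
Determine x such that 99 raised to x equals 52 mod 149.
121

Baby-step giant-step with step n = ⌈√149⌉ = 13.
Baby steps 99^j mod 149 (j:value) for j=0..12: 0:1, 1:99, 2:116, 3:11, 4:46, 5:84, 6:121, 7:59, 8:30, 9:139, 10:53, 11:32, 12:39.
Giant-step multiplier: 99^(-13) ≡ 99^(148-13) = 99^135 ≡ 126 (mod 149).
Giant steps γ_i = 52·126^i mod 149: γ_0=52, γ_1=145, γ_2=92, γ_3=119, γ_4=94, γ_5=73, γ_6=109, γ_7=26, γ_8=147, γ_9=46 (in table at j=4).
x = i·n + j = 9·13 + 4 = 121.
Check: 99^121 ≡ 52 (mod 149).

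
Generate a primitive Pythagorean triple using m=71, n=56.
(1905, 7952, 8177)

Euclid's formula: a = m² - n², b = 2mn, c = m² + n²
m = 71, n = 56
a = 71² - 56² = 5041 - 3136 = 1905
b = 2 × 71 × 56 = 7952
c = 71² + 56² = 5041 + 3136 = 8177
Verification: 1905² + 7952² = 3629025 + 63234304 = 66863329 = 8177² ✓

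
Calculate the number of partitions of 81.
18004327

p(n) counts ways to write n as a sum of positive integers (order ignored).
Euler's pentagonal recurrence: p(k) = p(k-1) + p(k-2) - p(k-5) - p(k-7) + p(k-12) + p(k-15) - ... (offsets j(3j∓1)/2, signs ++--, p(0)=1, p(<0)=0).
DP table for k = 0..80: p(0)=1, p(1)=1, p(2)=2, p(3)=3, p(4)=5, p(5)=7, p(6)=11, p(7)=15, p(8)=22, p(9)=30, p(10)=42, p(11)=56, p(12)=77, p(13)=101, p(14)=135, p(15)=176, p(16)=231, p(17)=297, p(18)=385, p(19)=490, p(20)=627, p(21)=792, p(22)=1002, p(23)=1255, p(24)=1575, p(25)=1958, p(26)=2436, p(27)=3010, p(28)=3718, p(29)=4565, p(30)=5604, p(31)=6842, p(32)=8349, p(33)=10143, p(34)=12310, p(35)=14883, p(36)=17977, p(37)=21637, p(38)=26015, p(39)=31185, p(40)=37338, p(41)=44583, p(42)=53174, p(43)=63261, p(44)=75175, p(45)=89134, p(46)=105558, p(47)=124754, p(48)=147273, p(49)=173525, p(50)=204226, p(51)=239943, p(52)=281589, p(53)=329931, p(54)=386155, p(55)=451276, p(56)=526823, p(57)=614154, p(58)=715220, p(59)=831820, p(60)=966467, p(61)=1121505, p(62)=1300156, p(63)=1505499, p(64)=1741630, p(65)=2012558, p(66)=2323520, p(67)=2679689, p(68)=3087735, p(69)=3554345, p(70)=4087968, p(71)=4697205, p(72)=5392783, p(73)=6185689, p(74)=7089500, p(75)=8118264, p(76)=9289091, p(77)=10619863, p(78)=12132164, p(79)=13848650, p(80)=15796476.
Final step: p(81) = p(80) + p(79) - p(76) - p(74) + p(69) + p(66) - p(59) - p(55) + p(46) + p(41) - p(30) - p(24) + p(11) + p(4)
= 15796476 + 13848650 - 9289091 - 7089500 + 3554345 + 2323520 - 831820 - 451276 + 105558 + 44583 - 5604 - 1575 + 56 + 5
= 18004327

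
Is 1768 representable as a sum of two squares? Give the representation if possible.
2² + 42² (a=2, b=42)

Factorization: 1768 = 2^3 × 13 × 17
By Fermat: n is sum of two squares iff every prime p ≡ 3 (mod 4) appears to even power.
All primes ≡ 3 (mod 4) appear to even power.
Search a = 0, 1, 2, … for 1768 - a² a perfect square: first hit at a = 2: 1768 - 4 = 1764 = 42².
1768 = 2² + 42² = 4 + 1764 ✓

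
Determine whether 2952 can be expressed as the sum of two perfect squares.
6² + 54² (a=6, b=54)

Factorization: 2952 = 2^3 × 3^2 × 41
By Fermat: n is sum of two squares iff every prime p ≡ 3 (mod 4) appears to even power.
All primes ≡ 3 (mod 4) appear to even power.
Search a = 0, 1, 2, … for 2952 - a² a perfect square: first hit at a = 6: 2952 - 36 = 2916 = 54².
2952 = 6² + 54² = 36 + 2916 ✓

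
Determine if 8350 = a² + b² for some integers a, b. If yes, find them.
Not possible

Factorization: 8350 = 2 × 5^2 × 167
By Fermat: n is sum of two squares iff every prime p ≡ 3 (mod 4) appears to even power.
Prime(s) ≡ 3 (mod 4) with odd exponent: [(167, 1)]
Therefore 8350 cannot be expressed as a² + b².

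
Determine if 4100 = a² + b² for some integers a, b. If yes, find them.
2² + 64² (a=2, b=64)

Factorization: 4100 = 2^2 × 5^2 × 41
By Fermat: n is sum of two squares iff every prime p ≡ 3 (mod 4) appears to even power.
All primes ≡ 3 (mod 4) appear to even power.
Search a = 0, 1, 2, … for 4100 - a² a perfect square: first hit at a = 2: 4100 - 4 = 4096 = 64².
4100 = 2² + 64² = 4 + 4096 ✓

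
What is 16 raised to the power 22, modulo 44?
36

Repeated squaring. Binary of 22 = 10110.
16^1 ≡ 16 (mod 44); 16^2 ≡ 36 (mod 44); 16^4 ≡ 20 (mod 44); 16^8 ≡ 4 (mod 44); 16^16 ≡ 16 (mod 44)
16^22 = 16^2 × 16^4 × 16^16 ≡ 36 (mod 44)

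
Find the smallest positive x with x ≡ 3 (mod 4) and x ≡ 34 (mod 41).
75

Using Chinese Remainder Theorem:
M = 4 × 41 = 164
M1 = 41, M2 = 4
y1 = 41^(-1) mod 4 = 1
y2 = 4^(-1) mod 41 = 31
x = (3×41×1 + 34×4×31) mod 164 = 75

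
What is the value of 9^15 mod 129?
54

Repeated squaring. Binary of 15 = 1111.
9^1 ≡ 9 (mod 129); 9^2 ≡ 81 (mod 129); 9^4 ≡ 111 (mod 129); 9^8 ≡ 66 (mod 129)
9^15 = 9^1 × 9^2 × 9^4 × 9^8 ≡ 54 (mod 129)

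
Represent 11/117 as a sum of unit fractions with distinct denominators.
1/11 + 1/322 + 1/414414

Greedy algorithm:
11/117: ceiling(117/11) = 11, use 1/11
4/1287: ceiling(1287/4) = 322, use 1/322
1/414414: ceiling(414414/1) = 414414, use 1/414414
Result: 11/117 = 1/11 + 1/322 + 1/414414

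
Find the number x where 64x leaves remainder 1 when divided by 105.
64

gcd(64, 105) = 1, so the inverse exists.
Extended Euclidean algorithm on (105, 64):
105 = 1 × 64 + 41  ⟹  41 = (1)·105 + (-1)·64
64 = 1 × 41 + 23  ⟹  23 = (-1)·105 + (2)·64
41 = 1 × 23 + 18  ⟹  18 = (2)·105 + (-3)·64
23 = 1 × 18 + 5  ⟹  5 = (-3)·105 + (5)·64
18 = 3 × 5 + 3  ⟹  3 = (11)·105 + (-18)·64
5 = 1 × 3 + 2  ⟹  2 = (-14)·105 + (23)·64
3 = 1 × 2 + 1  ⟹  1 = (25)·105 + (-41)·64
So (-41)·64 ≡ 1 (mod 105), i.e. 64^(-1) ≡ -41 ≡ 64 (mod 105).
Check: 64 × 64 = 4096 ≡ 1 (mod 105)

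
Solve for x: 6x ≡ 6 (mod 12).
x ≡ 1 (mod 2)

gcd(6, 12) = 6, which divides 6, so solutions exist.
Divide through by 6: x ≡ 1 (mod 2).
The coefficient of x is now 1, so x ≡ 1 (mod 2).
Check: 6 × 1 = 6 ≡ 6 (mod 12).
x ≡ 1 (mod 2), giving 6 solutions mod 12.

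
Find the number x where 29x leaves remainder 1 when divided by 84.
29

gcd(29, 84) = 1, so the inverse exists.
Extended Euclidean algorithm on (84, 29):
84 = 2 × 29 + 26  ⟹  26 = (1)·84 + (-2)·29
29 = 1 × 26 + 3  ⟹  3 = (-1)·84 + (3)·29
26 = 8 × 3 + 2  ⟹  2 = (9)·84 + (-26)·29
3 = 1 × 2 + 1  ⟹  1 = (-10)·84 + (29)·29
So (29)·29 ≡ 1 (mod 84), i.e. 29^(-1) ≡ 29 (mod 84).
Check: 29 × 29 = 841 ≡ 1 (mod 84)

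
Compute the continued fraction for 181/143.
[1; 3, 1, 3, 4, 2]

Euclidean algorithm steps:
181 = 1 × 143 + 38
143 = 3 × 38 + 29
38 = 1 × 29 + 9
29 = 3 × 9 + 2
9 = 4 × 2 + 1
2 = 2 × 1 + 0
Continued fraction: [1; 3, 1, 3, 4, 2]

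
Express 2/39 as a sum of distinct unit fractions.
1/20 + 1/780

Greedy algorithm:
2/39: ceiling(39/2) = 20, use 1/20
1/780: ceiling(780/1) = 780, use 1/780
Result: 2/39 = 1/20 + 1/780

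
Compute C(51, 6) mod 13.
1

Using Lucas' theorem:
Write n=51 and k=6 in base 13:
n in base 13: [3, 12]
k in base 13: [0, 6]
C(51,6) mod 13 = ∏ C(n_i, k_i) mod 13
Digit binomials (mod 13): C(3,0) = 1; C(12,6) = 924 ≡ 1
Product: 1 × 1 = 1 ≡ 1 (mod 13)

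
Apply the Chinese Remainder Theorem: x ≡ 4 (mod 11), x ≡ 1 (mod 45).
136

Using Chinese Remainder Theorem:
M = 11 × 45 = 495
M1 = 45, M2 = 11
y1 = 45^(-1) mod 11 = 1
y2 = 11^(-1) mod 45 = 41
x = (4×45×1 + 1×11×41) mod 495 = 136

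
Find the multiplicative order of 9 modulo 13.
3

13 is prime, so ord(9) divides φ(13) = 12.
Divisors of 12: 1, 2, 3, 4, 6, 12.
Repeated squaring: 9^1 ≡ 9, 9^2 ≡ 3, 9^4 ≡ 9, 9^8 ≡ 3 (mod 13).
Test 9^d mod 13 for each divisor d in increasing order:
9^1 ≡ 9
9^2 ≡ 3
9^3 = 9^2·9^1 ≡ 1  ← first divisor giving 1
The order is 3.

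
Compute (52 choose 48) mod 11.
4

Using Lucas' theorem:
Write n=52 and k=48 in base 11:
n in base 11: [4, 8]
k in base 11: [4, 4]
C(52,48) mod 11 = ∏ C(n_i, k_i) mod 11
Digit binomials (mod 11): C(4,4) = 1; C(8,4) = 70 ≡ 4
Product: 1 × 4 = 4 ≡ 4 (mod 11)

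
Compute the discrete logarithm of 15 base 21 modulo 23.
3

Baby-step giant-step with step n = ⌈√23⌉ = 5.
Baby steps 21^j mod 23 (j:value) for j=0..4: 0:1, 1:21, 2:4, 3:15, 4:16.
h = 15 is already in the table at j=3, so x = 3.
Check: 21^3 ≡ 15 (mod 23).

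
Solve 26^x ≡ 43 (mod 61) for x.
23

Baby-step giant-step with step n = ⌈√61⌉ = 8.
Baby steps 26^j mod 61 (j:value) for j=0..7: 0:1, 1:26, 2:5, 3:8, 4:25, 5:40, 6:3, 7:17.
Giant-step multiplier: 26^(-8) ≡ 26^(60-8) = 26^52 ≡ 57 (mod 61).
Giant steps γ_i = 43·57^i mod 61: γ_0=43, γ_1=11, γ_2=17 (in table at j=7).
x = i·n + j = 2·8 + 7 = 23.
Check: 26^23 ≡ 43 (mod 61).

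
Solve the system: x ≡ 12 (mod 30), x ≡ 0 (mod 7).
42

Using Chinese Remainder Theorem:
M = 30 × 7 = 210
M1 = 7, M2 = 30
y1 = 7^(-1) mod 30 = 13
y2 = 30^(-1) mod 7 = 4
x = (12×7×13 + 0×30×4) mod 210 = 42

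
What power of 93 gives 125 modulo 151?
54

Baby-step giant-step with step n = ⌈√151⌉ = 13.
Baby steps 93^j mod 151 (j:value) for j=0..12: 0:1, 1:93, 2:42, 3:131, 4:103, 5:66, 6:98, 7:54, 8:39, 9:3, 10:128, 11:126, 12:91.
Giant-step multiplier: 93^(-13) ≡ 93^(150-13) = 93^137 ≡ 108 (mod 151).
Giant steps γ_i = 125·108^i mod 151: γ_0=125, γ_1=61, γ_2=95, γ_3=143, γ_4=42 (in table at j=2).
x = i·n + j = 4·13 + 2 = 54.
Check: 93^54 ≡ 125 (mod 151).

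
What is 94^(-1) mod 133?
75

gcd(94, 133) = 1, so the inverse exists.
Extended Euclidean algorithm on (133, 94):
133 = 1 × 94 + 39  ⟹  39 = (1)·133 + (-1)·94
94 = 2 × 39 + 16  ⟹  16 = (-2)·133 + (3)·94
39 = 2 × 16 + 7  ⟹  7 = (5)·133 + (-7)·94
16 = 2 × 7 + 2  ⟹  2 = (-12)·133 + (17)·94
7 = 3 × 2 + 1  ⟹  1 = (41)·133 + (-58)·94
So (-58)·94 ≡ 1 (mod 133), i.e. 94^(-1) ≡ -58 ≡ 75 (mod 133).
Check: 94 × 75 = 7050 ≡ 1 (mod 133)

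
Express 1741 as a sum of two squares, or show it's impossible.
29² + 30² (a=29, b=30)

Factorization: 1741 = 1741
By Fermat: n is sum of two squares iff every prime p ≡ 3 (mod 4) appears to even power.
All primes ≡ 3 (mod 4) appear to even power.
Search a = 0, 1, 2, … for 1741 - a² a perfect square: first hit at a = 29: 1741 - 841 = 900 = 30².
1741 = 29² + 30² = 841 + 900 ✓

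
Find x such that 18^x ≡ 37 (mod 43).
35

Baby-step giant-step with step n = ⌈√43⌉ = 7.
Baby steps 18^j mod 43 (j:value) for j=0..6: 0:1, 1:18, 2:23, 3:27, 4:13, 5:19, 6:41.
Giant-step multiplier: 18^(-7) ≡ 18^(42-7) = 18^35 ≡ 37 (mod 43).
Giant steps γ_i = 37·37^i mod 43: γ_0=37, γ_1=36, γ_2=42, γ_3=6, γ_4=7, γ_5=1 (in table at j=0).
x = i·n + j = 5·7 + 0 = 35.
Check: 18^35 ≡ 37 (mod 43).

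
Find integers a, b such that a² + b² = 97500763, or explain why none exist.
Not possible

Factorization: 97500763 = 17 × 179^3
By Fermat: n is sum of two squares iff every prime p ≡ 3 (mod 4) appears to even power.
Prime(s) ≡ 3 (mod 4) with odd exponent: [(179, 3)]
Therefore 97500763 cannot be expressed as a² + b².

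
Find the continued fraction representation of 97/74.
[1; 3, 4, 1, 1, 2]

Euclidean algorithm steps:
97 = 1 × 74 + 23
74 = 3 × 23 + 5
23 = 4 × 5 + 3
5 = 1 × 3 + 2
3 = 1 × 2 + 1
2 = 2 × 1 + 0
Continued fraction: [1; 3, 4, 1, 1, 2]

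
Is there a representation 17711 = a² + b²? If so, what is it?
Not possible

Factorization: 17711 = 89 × 199
By Fermat: n is sum of two squares iff every prime p ≡ 3 (mod 4) appears to even power.
Prime(s) ≡ 3 (mod 4) with odd exponent: [(199, 1)]
Therefore 17711 cannot be expressed as a² + b².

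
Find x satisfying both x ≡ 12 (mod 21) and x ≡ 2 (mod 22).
222

Using Chinese Remainder Theorem:
M = 21 × 22 = 462
M1 = 22, M2 = 21
y1 = 22^(-1) mod 21 = 1
y2 = 21^(-1) mod 22 = 21
x = (12×22×1 + 2×21×21) mod 462 = 222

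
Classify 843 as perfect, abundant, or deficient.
deficient

Proper divisors of 843: sum = 1 + 3 + 281 = 285
Since 285 < 843, 843 is deficient.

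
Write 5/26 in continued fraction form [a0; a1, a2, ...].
[0; 5, 5]

Euclidean algorithm steps:
5 = 0 × 26 + 5
26 = 5 × 5 + 1
5 = 5 × 1 + 0
Continued fraction: [0; 5, 5]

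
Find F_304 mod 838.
641

Matrix identity: Q^n = [[F_(n+1), F_n], [F_n, F_(n-1)]] with Q = [[1,1],[1,0]].
n = 304 = 100110000₂. Square-and-multiply, entries mod 838:
Q^1 = [[1,1],[1,0]]
Q^2 = (Q^1)² = [[2,1],[1,1]]
Q^4 = (Q^2)² = [[5,3],[3,2]]
Q^9 = (Q^4)²·Q = [[55,34],[34,21]]
Q^19 = (Q^9)²·Q = [[61,829],[829,70]]
Q^38 = (Q^19)² = [[450,497],[497,791]]
Q^76 = (Q^38)² = [[341,9],[9,332]]
Q^152 = (Q^76)² = [[718,191],[191,527]]
Q^304 = (Q^152)² = [[601,641],[641,798]]
F_304 mod 838 = Q^304[0][1] = 641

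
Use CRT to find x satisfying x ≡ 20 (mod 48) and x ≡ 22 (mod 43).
452

Using Chinese Remainder Theorem:
M = 48 × 43 = 2064
M1 = 43, M2 = 48
y1 = 43^(-1) mod 48 = 19
y2 = 48^(-1) mod 43 = 26
x = (20×43×19 + 22×48×26) mod 2064 = 452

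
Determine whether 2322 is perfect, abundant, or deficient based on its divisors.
abundant

Proper divisors of 2322: sum = 1 + 2 + 3 + 6 + 9 + 18 + 27 + 43 + 54 + 86 + 129 + 258 + 387 + 774 + 1161 = 2958
Since 2958 > 2322, 2322 is abundant.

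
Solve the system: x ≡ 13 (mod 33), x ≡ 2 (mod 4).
46

Using Chinese Remainder Theorem:
M = 33 × 4 = 132
M1 = 4, M2 = 33
y1 = 4^(-1) mod 33 = 25
y2 = 33^(-1) mod 4 = 1
x = (13×4×25 + 2×33×1) mod 132 = 46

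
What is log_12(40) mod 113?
63

Baby-step giant-step with step n = ⌈√113⌉ = 11.
Baby steps 12^j mod 113 (j:value) for j=0..10: 0:1, 1:12, 2:31, 3:33, 4:57, 5:6, 6:72, 7:73, 8:85, 9:3, 10:36.
Giant-step multiplier: 12^(-11) ≡ 12^(112-11) = 12^101 ≡ 96 (mod 113).
Giant steps γ_i = 40·96^i mod 113: γ_0=40, γ_1=111, γ_2=34, γ_3=100, γ_4=108, γ_5=85 (in table at j=8).
x = i·n + j = 5·11 + 8 = 63.
Check: 12^63 ≡ 40 (mod 113).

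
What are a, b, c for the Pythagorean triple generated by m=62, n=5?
(3819, 620, 3869)

Euclid's formula: a = m² - n², b = 2mn, c = m² + n²
m = 62, n = 5
a = 62² - 5² = 3844 - 25 = 3819
b = 2 × 62 × 5 = 620
c = 62² + 5² = 3844 + 25 = 3869
Verification: 3819² + 620² = 14584761 + 384400 = 14969161 = 3869² ✓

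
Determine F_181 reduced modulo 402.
287

Matrix identity: Q^n = [[F_(n+1), F_n], [F_n, F_(n-1)]] with Q = [[1,1],[1,0]].
n = 181 = 10110101₂. Square-and-multiply, entries mod 402:
Q^1 = [[1,1],[1,0]]
Q^2 = (Q^1)² = [[2,1],[1,1]]
Q^5 = (Q^2)²·Q = [[8,5],[5,3]]
Q^11 = (Q^5)²·Q = [[144,89],[89,55]]
Q^22 = (Q^11)² = [[115,23],[23,92]]
Q^45 = (Q^22)²·Q = [[23,86],[86,339]]
Q^90 = (Q^45)² = [[287,178],[178,109]]
Q^181 = (Q^90)²·Q = [[23,287],[287,138]]
F_181 mod 402 = Q^181[0][1] = 287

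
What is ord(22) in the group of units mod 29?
14

29 is prime, so ord(22) divides φ(29) = 28.
Divisors of 28: 1, 2, 4, 7, 14, 28.
Repeated squaring: 22^1 ≡ 22, 22^2 ≡ 20, 22^4 ≡ 23, 22^8 ≡ 7, 22^16 ≡ 20 (mod 29).
Test 22^d mod 29 for each divisor d in increasing order:
22^1 ≡ 22
22^2 ≡ 20
22^4 ≡ 23
22^7 = 22^4·22^2·22^1 ≡ 28
22^14 = 22^8·22^4·22^2 ≡ 1  ← first divisor giving 1
The order is 14.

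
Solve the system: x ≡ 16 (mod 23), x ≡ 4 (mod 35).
39

Using Chinese Remainder Theorem:
M = 23 × 35 = 805
M1 = 35, M2 = 23
y1 = 35^(-1) mod 23 = 2
y2 = 23^(-1) mod 35 = 32
x = (16×35×2 + 4×23×32) mod 805 = 39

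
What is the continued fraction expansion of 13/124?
[0; 9, 1, 1, 6]

Euclidean algorithm steps:
13 = 0 × 124 + 13
124 = 9 × 13 + 7
13 = 1 × 7 + 6
7 = 1 × 6 + 1
6 = 6 × 1 + 0
Continued fraction: [0; 9, 1, 1, 6]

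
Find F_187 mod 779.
602

Matrix identity: Q^n = [[F_(n+1), F_n], [F_n, F_(n-1)]] with Q = [[1,1],[1,0]].
n = 187 = 10111011₂. Square-and-multiply, entries mod 779:
Q^1 = [[1,1],[1,0]]
Q^2 = (Q^1)² = [[2,1],[1,1]]
Q^5 = (Q^2)²·Q = [[8,5],[5,3]]
Q^11 = (Q^5)²·Q = [[144,89],[89,55]]
Q^23 = (Q^11)²·Q = [[407,613],[613,573]]
Q^46 = (Q^23)² = [[13,131],[131,661]]
Q^93 = (Q^46)²·Q = [[459,192],[192,267]]
Q^187 = (Q^93)²·Q = [[553,602],[602,730]]
F_187 mod 779 = Q^187[0][1] = 602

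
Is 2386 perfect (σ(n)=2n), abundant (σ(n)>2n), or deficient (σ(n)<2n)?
deficient

Proper divisors of 2386: sum = 1 + 2 + 1193 = 1196
Since 1196 < 2386, 2386 is deficient.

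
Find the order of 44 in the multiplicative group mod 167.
83

167 is prime, so ord(44) divides φ(167) = 166.
Divisors of 166: 1, 2, 83, 166.
Repeated squaring: 44^1 ≡ 44, 44^2 ≡ 99, 44^4 ≡ 115, 44^8 ≡ 32, 44^16 ≡ 22, 44^32 ≡ 150, 44^64 ≡ 122, 44^128 ≡ 21 (mod 167).
Test 44^d mod 167 for each divisor d in increasing order:
44^1 ≡ 44
44^2 ≡ 99
44^83 = 44^64·44^16·44^2·44^1 ≡ 1  ← first divisor giving 1
The order is 83.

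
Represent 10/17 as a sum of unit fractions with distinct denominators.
1/2 + 1/12 + 1/204

Greedy algorithm:
10/17: ceiling(17/10) = 2, use 1/2
3/34: ceiling(34/3) = 12, use 1/12
1/204: ceiling(204/1) = 204, use 1/204
Result: 10/17 = 1/2 + 1/12 + 1/204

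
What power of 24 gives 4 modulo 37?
10

Baby-step giant-step with step n = ⌈√37⌉ = 7.
Baby steps 24^j mod 37 (j:value) for j=0..6: 0:1, 1:24, 2:21, 3:23, 4:34, 5:2, 6:11.
Giant-step multiplier: 24^(-7) ≡ 24^(36-7) = 24^29 ≡ 15 (mod 37).
Giant steps γ_i = 4·15^i mod 37: γ_0=4, γ_1=23 (in table at j=3).
x = i·n + j = 1·7 + 3 = 10.
Check: 24^10 ≡ 4 (mod 37).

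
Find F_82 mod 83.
1

Matrix identity: Q^n = [[F_(n+1), F_n], [F_n, F_(n-1)]] with Q = [[1,1],[1,0]].
n = 82 = 1010010₂. Square-and-multiply, entries mod 83:
Q^1 = [[1,1],[1,0]]
Q^2 = (Q^1)² = [[2,1],[1,1]]
Q^5 = (Q^2)²·Q = [[8,5],[5,3]]
Q^10 = (Q^5)² = [[6,55],[55,34]]
Q^20 = (Q^10)² = [[73,42],[42,31]]
Q^41 = (Q^20)²·Q = [[7,38],[38,52]]
Q^82 = (Q^41)² = [[82,1],[1,81]]
F_82 mod 83 = Q^82[0][1] = 1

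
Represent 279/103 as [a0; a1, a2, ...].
[2; 1, 2, 2, 3, 4]

Euclidean algorithm steps:
279 = 2 × 103 + 73
103 = 1 × 73 + 30
73 = 2 × 30 + 13
30 = 2 × 13 + 4
13 = 3 × 4 + 1
4 = 4 × 1 + 0
Continued fraction: [2; 1, 2, 2, 3, 4]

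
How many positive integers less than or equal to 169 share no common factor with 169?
156

169 = 13^2
φ(n) = n × ∏(1 - 1/p) for each prime p dividing n
φ(169) = 169 × (1 - 1/13) = 156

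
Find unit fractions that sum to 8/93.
1/12 + 1/372

Greedy algorithm:
8/93: ceiling(93/8) = 12, use 1/12
1/372: ceiling(372/1) = 372, use 1/372
Result: 8/93 = 1/12 + 1/372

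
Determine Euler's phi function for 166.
82

166 = 2 × 83
φ(n) = n × ∏(1 - 1/p) for each prime p dividing n
φ(166) = 166 × (1 - 1/2) × (1 - 1/83) = 82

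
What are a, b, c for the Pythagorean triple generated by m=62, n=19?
(3483, 2356, 4205)

Euclid's formula: a = m² - n², b = 2mn, c = m² + n²
m = 62, n = 19
a = 62² - 19² = 3844 - 361 = 3483
b = 2 × 62 × 19 = 2356
c = 62² + 19² = 3844 + 361 = 4205
Verification: 3483² + 2356² = 12131289 + 5550736 = 17682025 = 4205² ✓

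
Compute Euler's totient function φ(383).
382

383 = 383
φ(n) = n × ∏(1 - 1/p) for each prime p dividing n
φ(383) = 383 × (1 - 1/383) = 382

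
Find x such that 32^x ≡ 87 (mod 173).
103

Baby-step giant-step with step n = ⌈√173⌉ = 14.
Baby steps 32^j mod 173 (j:value) for j=0..13: 0:1, 1:32, 2:159, 3:71, 4:23, 5:44, 6:24, 7:76, 8:10, 9:147, 10:33, 11:18, 12:57, 13:94.
Giant-step multiplier: 32^(-14) ≡ 32^(172-14) = 32^158 ≡ 31 (mod 173).
Giant steps γ_i = 87·31^i mod 173: γ_0=87, γ_1=102, γ_2=48, γ_3=104, γ_4=110, γ_5=123, γ_6=7, γ_7=44 (in table at j=5).
x = i·n + j = 7·14 + 5 = 103.
Check: 32^103 ≡ 87 (mod 173).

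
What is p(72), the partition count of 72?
5392783

p(n) counts ways to write n as a sum of positive integers (order ignored).
Euler's pentagonal recurrence: p(k) = p(k-1) + p(k-2) - p(k-5) - p(k-7) + p(k-12) + p(k-15) - ... (offsets j(3j∓1)/2, signs ++--, p(0)=1, p(<0)=0).
DP table for k = 0..71: p(0)=1, p(1)=1, p(2)=2, p(3)=3, p(4)=5, p(5)=7, p(6)=11, p(7)=15, p(8)=22, p(9)=30, p(10)=42, p(11)=56, p(12)=77, p(13)=101, p(14)=135, p(15)=176, p(16)=231, p(17)=297, p(18)=385, p(19)=490, p(20)=627, p(21)=792, p(22)=1002, p(23)=1255, p(24)=1575, p(25)=1958, p(26)=2436, p(27)=3010, p(28)=3718, p(29)=4565, p(30)=5604, p(31)=6842, p(32)=8349, p(33)=10143, p(34)=12310, p(35)=14883, p(36)=17977, p(37)=21637, p(38)=26015, p(39)=31185, p(40)=37338, p(41)=44583, p(42)=53174, p(43)=63261, p(44)=75175, p(45)=89134, p(46)=105558, p(47)=124754, p(48)=147273, p(49)=173525, p(50)=204226, p(51)=239943, p(52)=281589, p(53)=329931, p(54)=386155, p(55)=451276, p(56)=526823, p(57)=614154, p(58)=715220, p(59)=831820, p(60)=966467, p(61)=1121505, p(62)=1300156, p(63)=1505499, p(64)=1741630, p(65)=2012558, p(66)=2323520, p(67)=2679689, p(68)=3087735, p(69)=3554345, p(70)=4087968, p(71)=4697205.
Final step: p(72) = p(71) + p(70) - p(67) - p(65) + p(60) + p(57) - p(50) - p(46) + p(37) + p(32) - p(21) - p(15) + p(2)
= 4697205 + 4087968 - 2679689 - 2012558 + 966467 + 614154 - 204226 - 105558 + 21637 + 8349 - 792 - 176 + 2
= 5392783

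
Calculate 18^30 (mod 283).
4

Repeated squaring. Binary of 30 = 11110.
18^1 ≡ 18 (mod 283); 18^2 ≡ 41 (mod 283); 18^4 ≡ 266 (mod 283); 18^8 ≡ 6 (mod 283); 18^16 ≡ 36 (mod 283)
18^30 = 18^2 × 18^4 × 18^8 × 18^16 ≡ 4 (mod 283)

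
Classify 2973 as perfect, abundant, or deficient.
deficient

Proper divisors of 2973: sum = 1 + 3 + 991 = 995
Since 995 < 2973, 2973 is deficient.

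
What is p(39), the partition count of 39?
31185

p(n) counts ways to write n as a sum of positive integers (order ignored).
Euler's pentagonal recurrence: p(k) = p(k-1) + p(k-2) - p(k-5) - p(k-7) + p(k-12) + p(k-15) - ... (offsets j(3j∓1)/2, signs ++--, p(0)=1, p(<0)=0).
DP table for k = 0..38: p(0)=1, p(1)=1, p(2)=2, p(3)=3, p(4)=5, p(5)=7, p(6)=11, p(7)=15, p(8)=22, p(9)=30, p(10)=42, p(11)=56, p(12)=77, p(13)=101, p(14)=135, p(15)=176, p(16)=231, p(17)=297, p(18)=385, p(19)=490, p(20)=627, p(21)=792, p(22)=1002, p(23)=1255, p(24)=1575, p(25)=1958, p(26)=2436, p(27)=3010, p(28)=3718, p(29)=4565, p(30)=5604, p(31)=6842, p(32)=8349, p(33)=10143, p(34)=12310, p(35)=14883, p(36)=17977, p(37)=21637, p(38)=26015.
Final step: p(39) = p(38) + p(37) - p(34) - p(32) + p(27) + p(24) - p(17) - p(13) + p(4)
= 26015 + 21637 - 12310 - 8349 + 3010 + 1575 - 297 - 101 + 5
= 31185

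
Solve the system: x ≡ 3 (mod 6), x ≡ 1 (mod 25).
51

Using Chinese Remainder Theorem:
M = 6 × 25 = 150
M1 = 25, M2 = 6
y1 = 25^(-1) mod 6 = 1
y2 = 6^(-1) mod 25 = 21
x = (3×25×1 + 1×6×21) mod 150 = 51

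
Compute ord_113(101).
112

113 is prime, so ord(101) divides φ(113) = 112.
Divisors of 112: 1, 2, 4, 7, 8, 14, 16, 28, 56, 112.
Repeated squaring: 101^1 ≡ 101, 101^2 ≡ 31, 101^4 ≡ 57, 101^8 ≡ 85, 101^16 ≡ 106, 101^32 ≡ 49, 101^64 ≡ 28 (mod 113).
Test 101^d mod 113 for each divisor d in increasing order:
101^1 ≡ 101
101^2 ≡ 31
101^4 ≡ 57
101^7 = 101^4·101^2·101^1 ≡ 40
101^8 ≡ 85
101^14 = 101^8·101^4·101^2 ≡ 18
101^16 ≡ 106
101^28 = 101^16·101^8·101^4 ≡ 98
101^56 = 101^32·101^16·101^8 ≡ 112
101^112 = 101^64·101^32·101^16 ≡ 1  ← first divisor giving 1
The order is 112.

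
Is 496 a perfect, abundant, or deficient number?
perfect

Proper divisors of 496: sum = 1 + 2 + 4 + 8 + 16 + 31 + 62 + 124 + 248 = 496
Since 496 = 496, 496 is perfect.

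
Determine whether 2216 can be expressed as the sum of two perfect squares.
10² + 46² (a=10, b=46)

Factorization: 2216 = 2^3 × 277
By Fermat: n is sum of two squares iff every prime p ≡ 3 (mod 4) appears to even power.
All primes ≡ 3 (mod 4) appear to even power.
Search a = 0, 1, 2, … for 2216 - a² a perfect square: first hit at a = 10: 2216 - 100 = 2116 = 46².
2216 = 10² + 46² = 100 + 2116 ✓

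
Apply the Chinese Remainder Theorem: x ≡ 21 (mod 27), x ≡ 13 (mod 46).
1209

Using Chinese Remainder Theorem:
M = 27 × 46 = 1242
M1 = 46, M2 = 27
y1 = 46^(-1) mod 27 = 10
y2 = 27^(-1) mod 46 = 29
x = (21×46×10 + 13×27×29) mod 1242 = 1209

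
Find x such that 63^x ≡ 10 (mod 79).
48

Baby-step giant-step with step n = ⌈√79⌉ = 9.
Baby steps 63^j mod 79 (j:value) for j=0..8: 0:1, 1:63, 2:19, 3:12, 4:45, 5:70, 6:65, 7:66, 8:50.
Giant-step multiplier: 63^(-9) ≡ 63^(78-9) = 63^69 ≡ 71 (mod 79).
Giant steps γ_i = 10·71^i mod 79: γ_0=10, γ_1=78, γ_2=8, γ_3=15, γ_4=38, γ_5=12 (in table at j=3).
x = i·n + j = 5·9 + 3 = 48.
Check: 63^48 ≡ 10 (mod 79).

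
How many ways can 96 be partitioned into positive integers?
118114304

p(n) counts ways to write n as a sum of positive integers (order ignored).
Euler's pentagonal recurrence: p(k) = p(k-1) + p(k-2) - p(k-5) - p(k-7) + p(k-12) + p(k-15) - ... (offsets j(3j∓1)/2, signs ++--, p(0)=1, p(<0)=0).
DP table for k = 0..95: p(0)=1, p(1)=1, p(2)=2, p(3)=3, p(4)=5, p(5)=7, p(6)=11, p(7)=15, p(8)=22, p(9)=30, p(10)=42, p(11)=56, p(12)=77, p(13)=101, p(14)=135, p(15)=176, p(16)=231, p(17)=297, p(18)=385, p(19)=490, p(20)=627, p(21)=792, p(22)=1002, p(23)=1255, p(24)=1575, p(25)=1958, p(26)=2436, p(27)=3010, p(28)=3718, p(29)=4565, p(30)=5604, p(31)=6842, p(32)=8349, p(33)=10143, p(34)=12310, p(35)=14883, p(36)=17977, p(37)=21637, p(38)=26015, p(39)=31185, p(40)=37338, p(41)=44583, p(42)=53174, p(43)=63261, p(44)=75175, p(45)=89134, p(46)=105558, p(47)=124754, p(48)=147273, p(49)=173525, p(50)=204226, p(51)=239943, p(52)=281589, p(53)=329931, p(54)=386155, p(55)=451276, p(56)=526823, p(57)=614154, p(58)=715220, p(59)=831820, p(60)=966467, p(61)=1121505, p(62)=1300156, p(63)=1505499, p(64)=1741630, p(65)=2012558, p(66)=2323520, p(67)=2679689, p(68)=3087735, p(69)=3554345, p(70)=4087968, p(71)=4697205, p(72)=5392783, p(73)=6185689, p(74)=7089500, p(75)=8118264, p(76)=9289091, p(77)=10619863, p(78)=12132164, p(79)=13848650, p(80)=15796476, p(81)=18004327, p(82)=20506255, p(83)=23338469, p(84)=26543660, p(85)=30167357, p(86)=34262962, p(87)=38887673, p(88)=44108109, p(89)=49995925, p(90)=56634173, p(91)=64112359, p(92)=72533807, p(93)=82010177, p(94)=92669720, p(95)=104651419.
Final step: p(96) = p(95) + p(94) - p(91) - p(89) + p(84) + p(81) - p(74) - p(70) + p(61) + p(56) - p(45) - p(39) + p(26) + p(19) - p(4)
= 104651419 + 92669720 - 64112359 - 49995925 + 26543660 + 18004327 - 7089500 - 4087968 + 1121505 + 526823 - 89134 - 31185 + 2436 + 490 - 5
= 118114304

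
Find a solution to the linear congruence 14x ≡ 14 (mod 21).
x ≡ 1 (mod 3)

gcd(14, 21) = 7, which divides 14, so solutions exist.
Divide through by 7: 2x ≡ 2 (mod 3).
Find 2^(-1) mod 3 by the extended Euclidean algorithm:
3 = 1 × 2 + 1  ⟹  1 = (1)·3 + (-1)·2
So (-1)·2 ≡ 1 (mod 3), i.e. 2^(-1) ≡ -1 ≡ 2 (mod 3).
x ≡ 2 × 2 = 4 ≡ 1 (mod 3).
Check: 14 × 1 = 14 ≡ 14 (mod 21).
x ≡ 1 (mod 3), giving 7 solutions mod 21.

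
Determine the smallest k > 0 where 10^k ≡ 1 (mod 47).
46

47 is prime, so ord(10) divides φ(47) = 46.
Divisors of 46: 1, 2, 23, 46.
Repeated squaring: 10^1 ≡ 10, 10^2 ≡ 6, 10^4 ≡ 36, 10^8 ≡ 27, 10^16 ≡ 24, 10^32 ≡ 12 (mod 47).
Test 10^d mod 47 for each divisor d in increasing order:
10^1 ≡ 10
10^2 ≡ 6
10^23 = 10^16·10^4·10^2·10^1 ≡ 46
10^46 = 10^32·10^8·10^4·10^2 ≡ 1  ← first divisor giving 1
The order is 46.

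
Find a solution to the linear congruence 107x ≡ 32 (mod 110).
x ≡ 26 (mod 110)

gcd(107, 110) = 1, which divides 32, so solutions exist.
Find 107^(-1) mod 110 by the extended Euclidean algorithm:
110 = 1 × 107 + 3  ⟹  3 = (1)·110 + (-1)·107
107 = 35 × 3 + 2  ⟹  2 = (-35)·110 + (36)·107
3 = 1 × 2 + 1  ⟹  1 = (36)·110 + (-37)·107
So (-37)·107 ≡ 1 (mod 110), i.e. 107^(-1) ≡ -37 ≡ 73 (mod 110).
x ≡ 73 × 32 = 2336 ≡ 26 (mod 110).
Check: 107 × 26 = 2782 ≡ 32 (mod 110).
Unique solution: x ≡ 26 (mod 110)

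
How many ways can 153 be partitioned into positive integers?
54770336324

p(n) counts ways to write n as a sum of positive integers (order ignored).
Euler's pentagonal recurrence: p(k) = p(k-1) + p(k-2) - p(k-5) - p(k-7) + p(k-12) + p(k-15) - ... (offsets j(3j∓1)/2, signs ++--, p(0)=1, p(<0)=0).
DP table for k = 0..152: p(0)=1, p(1)=1, p(2)=2, p(3)=3, p(4)=5, p(5)=7, p(6)=11, p(7)=15, p(8)=22, p(9)=30, p(10)=42, p(11)=56, p(12)=77, p(13)=101, p(14)=135, p(15)=176, p(16)=231, p(17)=297, p(18)=385, p(19)=490, p(20)=627, p(21)=792, p(22)=1002, p(23)=1255, p(24)=1575, p(25)=1958, p(26)=2436, p(27)=3010, p(28)=3718, p(29)=4565, p(30)=5604, p(31)=6842, p(32)=8349, p(33)=10143, p(34)=12310, p(35)=14883, p(36)=17977, p(37)=21637, p(38)=26015, p(39)=31185, p(40)=37338, p(41)=44583, p(42)=53174, p(43)=63261, p(44)=75175, p(45)=89134, p(46)=105558, p(47)=124754, p(48)=147273, p(49)=173525, p(50)=204226, p(51)=239943, p(52)=281589, p(53)=329931, p(54)=386155, p(55)=451276, p(56)=526823, p(57)=614154, p(58)=715220, p(59)=831820, p(60)=966467, p(61)=1121505, p(62)=1300156, p(63)=1505499, p(64)=1741630, p(65)=2012558, p(66)=2323520, p(67)=2679689, p(68)=3087735, p(69)=3554345, p(70)=4087968, p(71)=4697205, p(72)=5392783, p(73)=6185689, p(74)=7089500, p(75)=8118264, p(76)=9289091, p(77)=10619863, p(78)=12132164, p(79)=13848650, p(80)=15796476, p(81)=18004327, p(82)=20506255, p(83)=23338469, p(84)=26543660, p(85)=30167357, p(86)=34262962, p(87)=38887673, p(88)=44108109, p(89)=49995925, p(90)=56634173, p(91)=64112359, p(92)=72533807, p(93)=82010177, p(94)=92669720, p(95)=104651419, p(96)=118114304, p(97)=133230930, p(98)=150198136, p(99)=169229875, p(100)=190569292, p(101)=214481126, p(102)=241265379, p(103)=271248950, p(104)=304801365, p(105)=342325709, p(106)=384276336, p(107)=431149389, p(108)=483502844, p(109)=541946240, p(110)=607163746, p(111)=679903203, p(112)=761002156, p(113)=851376628, p(114)=952050665, p(115)=1064144451, p(116)=1188908248, p(117)=1327710076, p(118)=1482074143, p(119)=1653668665, p(120)=1844349560, p(121)=2056148051, p(122)=2291320912, p(123)=2552338241, p(124)=2841940500, p(125)=3163127352, p(126)=3519222692, p(127)=3913864295, p(128)=4351078600, p(129)=4835271870, p(130)=5371315400, p(131)=5964539504, p(132)=6620830889, p(133)=7346629512, p(134)=8149040695, p(135)=9035836076, p(136)=10015581680, p(137)=11097645016, p(138)=12292341831, p(139)=13610949895, p(140)=15065878135, p(141)=16670689208, p(142)=18440293320, p(143)=20390982757, p(144)=22540654445, p(145)=24908858009, p(146)=27517052599, p(147)=30388671978, p(148)=33549419497, p(149)=37027355200, p(150)=40853235313, p(151)=45060624582, p(152)=49686288421.
Final step: p(153) = p(152) + p(151) - p(148) - p(146) + p(141) + p(138) - p(131) - p(127) + p(118) + p(113) - p(102) - p(96) + p(83) + p(76) - p(61) - p(53) + p(36) + p(27) - p(8)
= 49686288421 + 45060624582 - 33549419497 - 27517052599 + 16670689208 + 12292341831 - 5964539504 - 3913864295 + 1482074143 + 851376628 - 241265379 - 118114304 + 23338469 + 9289091 - 1121505 - 329931 + 17977 + 3010 - 22
= 54770336324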